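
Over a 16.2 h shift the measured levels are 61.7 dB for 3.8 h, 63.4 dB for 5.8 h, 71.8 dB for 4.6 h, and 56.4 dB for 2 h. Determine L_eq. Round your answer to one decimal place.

Weight each interval's intensity by its duration and average over T = 16.2 h:
Σ tᵢ·10^(Lᵢ/10) = 3.8·10^(61.7/10) + 5.8·10^(63.4/10) + 4.6·10^(71.8/10) + 2·10^(56.4/10) = 8.881e+07.
L_eq = 10·log₁₀(8.881e+07/16.2) = 67.39 dB.

67.4 dB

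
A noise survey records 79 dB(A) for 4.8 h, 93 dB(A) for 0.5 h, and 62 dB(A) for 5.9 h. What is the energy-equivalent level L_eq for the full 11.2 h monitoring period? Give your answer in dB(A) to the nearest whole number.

81 dB(A)

Weight each interval's intensity by its duration and average over T = 11.2 h:
Σ tᵢ·10^(Lᵢ/10) = 4.8·10^(79/10) + 0.5·10^(93/10) + 5.9·10^(62/10) = 1.388e+09.
L_eq = 10·log₁₀(1.388e+09/11.2) = 80.93 dB(A).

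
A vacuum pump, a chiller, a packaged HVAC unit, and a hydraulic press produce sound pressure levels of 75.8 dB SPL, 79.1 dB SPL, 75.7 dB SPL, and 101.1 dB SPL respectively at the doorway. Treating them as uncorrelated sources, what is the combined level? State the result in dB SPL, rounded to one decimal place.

Incoherent sources combine by intensity addition: L_total = 10·log₁₀(Σ 10^(L_i/10)).
Σ 10^(L/10) = 10^(75.8/10) + 10^(79.1/10) + 10^(75.7/10) + 10^(101.1/10) = 1.304e+10.
L_total = 10·log₁₀(1.304e+10) = 101.15 dB SPL.

101.2 dB SPL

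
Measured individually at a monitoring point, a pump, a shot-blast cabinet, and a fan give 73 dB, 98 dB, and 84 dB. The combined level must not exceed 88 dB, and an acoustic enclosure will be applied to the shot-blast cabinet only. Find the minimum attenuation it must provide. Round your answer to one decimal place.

The untreated sources together contribute 10^(73/10) + 10^(84/10) = 2.711e+08, i.e. 84.33 dB.
To meet 88 dB overall, the treated shot-blast cabinet may contribute at most 10^(88/10) − 2.711e+08 = 3.598e+08, i.e. 85.56 dB.
So the shot-blast cabinet must be reduced from 98 to 85.56 dB: IL = 12.44 dB.

12.4 dB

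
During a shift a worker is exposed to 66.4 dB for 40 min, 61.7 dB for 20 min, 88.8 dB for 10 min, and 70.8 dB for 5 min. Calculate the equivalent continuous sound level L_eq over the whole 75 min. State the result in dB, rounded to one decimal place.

80.2 dB

The energy average is taken in the linear domain: L_eq = 10·log₁₀[(Σ tᵢ·10^(Lᵢ/10))/T], T = 75 min.
Σ tᵢ·10^(Lᵢ/10) = 40·10^(66.4/10) + 20·10^(61.7/10) + 10·10^(88.8/10) + 5·10^(70.8/10) = 7.850e+09.
L_eq = 10·log₁₀(7.850e+09/75) = 80.20 dB.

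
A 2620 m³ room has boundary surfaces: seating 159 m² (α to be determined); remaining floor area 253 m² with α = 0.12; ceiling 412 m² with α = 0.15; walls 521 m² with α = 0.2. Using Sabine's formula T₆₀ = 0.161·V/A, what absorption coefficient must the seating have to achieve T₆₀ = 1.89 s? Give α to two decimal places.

0.17

From T₆₀ = 0.161·V/A, the target T₆₀ = 1.89 s needs A = 0.161·2620/1.89 = 223.19 m².
Absorption from the other surfaces = 253·0.12 + 412·0.15 + 521·0.2 = 196.36 m², so the seating must supply 26.83 m² over 159 m².
α = 26.83/159 = 0.169.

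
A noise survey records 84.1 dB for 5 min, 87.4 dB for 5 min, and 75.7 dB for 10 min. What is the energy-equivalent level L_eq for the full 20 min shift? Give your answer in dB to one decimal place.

The energy average is taken in the linear domain: L_eq = 10·log₁₀[(Σ tᵢ·10^(Lᵢ/10))/T], T = 20 min.
Σ tᵢ·10^(Lᵢ/10) = 5·10^(84.1/10) + 5·10^(87.4/10) + 10·10^(75.7/10) = 4.404e+09.
L_eq = 10·log₁₀(4.404e+09/20) = 83.43 dB.

83.4 dB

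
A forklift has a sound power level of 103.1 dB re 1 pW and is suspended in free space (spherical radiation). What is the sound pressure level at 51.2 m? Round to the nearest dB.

58 dB

Free-field spherical radiation: L_p = L_w − 10·log₁₀(4π·r²), r = 51.2 m.
4π·r² = 3.294e+04 m², 10·log₁₀ of that is 45.177 dB.
L_p = 103.1 − 45.177 = 57.92 dB.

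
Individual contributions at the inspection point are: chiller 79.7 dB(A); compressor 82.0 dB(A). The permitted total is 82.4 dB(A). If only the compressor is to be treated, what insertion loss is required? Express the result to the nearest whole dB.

3 dB

Everything except the compressor sums to 10^(79.7/10) = 9.333e+07 in linear terms, 79.70 dB(A).
To meet 82.4 dB(A) overall, the treated compressor may contribute at most 10^(82.4/10) − 9.333e+07 = 8.045e+07, i.e. 79.06 dB(A).
Required insertion loss = 82.0 − 79.06 = 2.94 dB.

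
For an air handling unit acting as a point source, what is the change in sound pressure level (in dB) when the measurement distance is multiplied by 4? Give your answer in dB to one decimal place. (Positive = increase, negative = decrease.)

With spherical spreading the level changes by −20·log₁₀(r₂/r₁).
ΔL = −20·log₁₀(4) = -12.04 dB.

-12.0 dB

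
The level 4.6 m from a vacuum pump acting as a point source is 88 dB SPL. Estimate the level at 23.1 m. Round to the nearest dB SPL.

Point-source attenuation: ΔL = 20·log₁₀(r₂/r₁) = 20·log₁₀(23.1/4.6) = 14.017 dB.
L₂ = 88 − 20·log₁₀(23.1/4.6) = 88 − 14.017 = 73.98 dB SPL.

74 dB SPL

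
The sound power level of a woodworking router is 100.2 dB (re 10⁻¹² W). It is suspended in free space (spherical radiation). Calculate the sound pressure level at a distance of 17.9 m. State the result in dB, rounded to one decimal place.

Free-field spherical radiation: L_p = L_w − 10·log₁₀(4π·r²), r = 17.9 m.
4π·r² = 4026 m², 10·log₁₀ of that is 36.049 dB.
L_p = 100.2 − 36.049 = 64.15 dB.

64.2 dB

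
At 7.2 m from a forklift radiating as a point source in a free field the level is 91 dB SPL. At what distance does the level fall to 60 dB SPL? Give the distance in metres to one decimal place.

255.5 m

The 31.0 dB drop corresponds to a distance ratio of 10^(31.0/20) for a point source.
r₂ = 7.2·10^((91−60)/20) = 7.2·10^(31.0/20) = 255.47 m.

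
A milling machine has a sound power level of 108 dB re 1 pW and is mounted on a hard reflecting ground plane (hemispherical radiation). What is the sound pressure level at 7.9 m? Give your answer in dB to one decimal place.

82.1 dB

L_p = L_w − 10·log₁₀(2π·r²) with r = 7.9 m.
2π·r² = 392.1 m², 10·log₁₀ of that is 25.934 dB.
L_p = 108 − 25.934 = 82.07 dB.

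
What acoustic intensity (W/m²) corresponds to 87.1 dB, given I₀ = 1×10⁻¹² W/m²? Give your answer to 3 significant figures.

I/I₀ = 10^(87.1/10) = 5.129e+08, so I = 5.129e+08 × 10⁻¹² W/m².

0.000513 W/m²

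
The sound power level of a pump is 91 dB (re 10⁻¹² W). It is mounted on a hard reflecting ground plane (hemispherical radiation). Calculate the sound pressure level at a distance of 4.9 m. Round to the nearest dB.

The power spreads over a hemisphere of area 2π·r², so L_p = L_w − 10·log₁₀(2π·r²).
2π·r² = 150.9 m², 10·log₁₀ of that is 21.786 dB.
L_p = 91 − 21.786 = 69.21 dB.

69 dB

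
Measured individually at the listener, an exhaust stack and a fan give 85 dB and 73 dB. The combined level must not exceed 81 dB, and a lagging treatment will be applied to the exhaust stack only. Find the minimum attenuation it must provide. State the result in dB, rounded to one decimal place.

Everything except the exhaust stack sums to 10^(73/10) = 1.995e+07 in linear terms, 73.00 dB.
To meet 81 dB overall, the treated exhaust stack may contribute at most 10^(81/10) − 1.995e+07 = 1.059e+08, i.e. 80.25 dB.
So the exhaust stack must be reduced from 85 to 80.25 dB: IL = 4.75 dB.

4.7 dB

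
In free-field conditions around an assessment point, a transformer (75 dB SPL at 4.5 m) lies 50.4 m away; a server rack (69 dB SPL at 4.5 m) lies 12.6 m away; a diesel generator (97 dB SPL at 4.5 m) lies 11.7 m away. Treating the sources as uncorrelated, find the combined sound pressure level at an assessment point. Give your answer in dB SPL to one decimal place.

88.7 dB SPL

First find each source's level at the receiver (point-source: −20·log₁₀(r/r_ref)), then combine on an intensity basis.
transformer: 75 − 20·log₁₀(50.4/4.5) = 75 − 20.98 = 54.02 dB SPL.
server rack: 69 − 20·log₁₀(12.6/4.5) = 69 − 8.94 = 60.06 dB SPL.
diesel generator: 97 − 20·log₁₀(11.7/4.5) = 97 − 8.30 = 88.70 dB SPL.
Σ 10^(L/10) = 7.427e+08 → L_total = 10·log₁₀(7.427e+08) = 88.71 dB SPL.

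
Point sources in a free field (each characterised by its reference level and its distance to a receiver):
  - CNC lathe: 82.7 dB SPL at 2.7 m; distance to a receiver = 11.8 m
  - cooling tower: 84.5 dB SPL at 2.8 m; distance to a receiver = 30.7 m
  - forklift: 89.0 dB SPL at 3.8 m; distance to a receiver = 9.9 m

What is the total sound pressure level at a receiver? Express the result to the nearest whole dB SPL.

First find each source's level at the receiver (point-source: −20·log₁₀(r/r_ref)), then combine on an intensity basis.
CNC lathe: 82.7 − 20·log₁₀(11.8/2.7) = 82.7 − 12.81 = 69.89 dB SPL.
cooling tower: 84.5 − 20·log₁₀(30.7/2.8) = 84.5 − 20.80 = 63.70 dB SPL.
forklift: 89.0 − 20·log₁₀(9.9/3.8) = 89.0 − 8.32 = 80.68 dB SPL.
Σ 10^(L/10) = 1.291e+08 → L_total = 10·log₁₀(1.291e+08) = 81.11 dB SPL.

81 dB SPL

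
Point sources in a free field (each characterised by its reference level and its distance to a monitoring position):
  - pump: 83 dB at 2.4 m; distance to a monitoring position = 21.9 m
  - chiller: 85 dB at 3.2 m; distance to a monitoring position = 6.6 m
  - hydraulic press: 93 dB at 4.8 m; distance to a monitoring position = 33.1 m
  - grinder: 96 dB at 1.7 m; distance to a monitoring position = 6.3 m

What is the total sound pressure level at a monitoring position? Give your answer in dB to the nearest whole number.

86 dB

First find each source's level at the receiver (point-source: −20·log₁₀(r/r_ref)), then combine on an intensity basis.
pump: 83 − 20·log₁₀(21.9/2.4) = 83 − 19.20 = 63.80 dB.
chiller: 85 − 20·log₁₀(6.6/3.2) = 85 − 6.29 = 78.71 dB.
hydraulic press: 93 − 20·log₁₀(33.1/4.8) = 93 − 16.77 = 76.23 dB.
grinder: 96 − 20·log₁₀(6.3/1.7) = 96 − 11.38 = 84.62 dB.
Σ 10^(L/10) = 4.086e+08 → L_total = 10·log₁₀(4.086e+08) = 86.11 dB.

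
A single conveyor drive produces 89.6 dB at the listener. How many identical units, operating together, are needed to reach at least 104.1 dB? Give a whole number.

N identical sources give L₁ + 10·log₁₀ N, so require 10·log₁₀ N ≥ 104.1 − 89.6 = 14.5 dB.
N ≥ 10^(14.5/10) = 28.184, so N = 29.

29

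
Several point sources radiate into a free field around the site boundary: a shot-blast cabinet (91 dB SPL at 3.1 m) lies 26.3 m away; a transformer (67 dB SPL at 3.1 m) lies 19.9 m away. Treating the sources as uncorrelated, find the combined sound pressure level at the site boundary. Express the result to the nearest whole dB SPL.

Apply inverse-square spreading to bring every level to the receiver, then sum 10^(L/10).
shot-blast cabinet: 91 − 20·log₁₀(26.3/3.1) = 91 − 18.57 = 72.43 dB SPL.
transformer: 67 − 20·log₁₀(19.9/3.1) = 67 − 16.15 = 50.85 dB SPL.
Σ 10^(L/10) = 1.761e+07 → L_total = 10·log₁₀(1.761e+07) = 72.46 dB SPL.

72 dB SPL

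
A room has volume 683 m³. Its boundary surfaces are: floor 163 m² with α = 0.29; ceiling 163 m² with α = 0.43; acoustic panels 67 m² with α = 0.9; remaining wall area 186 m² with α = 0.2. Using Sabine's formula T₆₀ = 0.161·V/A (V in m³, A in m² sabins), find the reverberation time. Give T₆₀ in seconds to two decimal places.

A = Σ Sᵢαᵢ = 163·0.29 + 163·0.43 + 67·0.9 + 186·0.2 = 214.86 m².
T₆₀ = 0.161·V/A = 0.161·683/214.86 = 0.512 s.

0.51 s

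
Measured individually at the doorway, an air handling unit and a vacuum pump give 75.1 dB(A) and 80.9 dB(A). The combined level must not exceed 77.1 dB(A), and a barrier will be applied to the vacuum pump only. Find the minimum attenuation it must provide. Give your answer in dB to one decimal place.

Everything except the vacuum pump sums to 10^(75.1/10) = 3.236e+07 in linear terms, 75.10 dB(A).
The limit corresponds to 10^(77.1/10) = 5.129e+07; subtracting the fixed part leaves 1.893e+07 for the vacuum pump, i.e. 72.77 dB(A).
So the vacuum pump must be reduced from 80.9 to 72.77 dB(A): IL = 8.13 dB.

8.1 dB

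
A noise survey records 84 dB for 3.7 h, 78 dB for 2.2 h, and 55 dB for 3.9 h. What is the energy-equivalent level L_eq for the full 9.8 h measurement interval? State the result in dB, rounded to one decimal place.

80.4 dB

The energy average is taken in the linear domain: L_eq = 10·log₁₀[(Σ tᵢ·10^(Lᵢ/10))/T], T = 9.8 h.
Σ tᵢ·10^(Lᵢ/10) = 3.7·10^(84/10) + 2.2·10^(78/10) + 3.9·10^(55/10) = 1.069e+09.
L_eq = 10·log₁₀(1.069e+09/9.8) = 80.38 dB.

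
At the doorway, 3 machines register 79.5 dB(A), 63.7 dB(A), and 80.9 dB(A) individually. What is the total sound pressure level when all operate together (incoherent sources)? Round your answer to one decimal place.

For uncorrelated sources the intensities add, so convert each level to linear form, sum, and take 10·log₁₀ of the total.
Σ 10^(L/10) = 10^(79.5/10) + 10^(63.7/10) + 10^(80.9/10) = 2.145e+08.
L_total = 10·log₁₀(2.145e+08) = 83.31 dB(A).

83.3 dB(A)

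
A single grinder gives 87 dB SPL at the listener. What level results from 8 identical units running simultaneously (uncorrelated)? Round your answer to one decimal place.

96.0 dB SPL

With 8 equal, uncorrelated contributions the intensity is 8× that of one unit, giving a rise of 10·log₁₀ 8.
L_total = 87 + 10·log₁₀(8) = 87 + 9.031 = 96.03 dB SPL.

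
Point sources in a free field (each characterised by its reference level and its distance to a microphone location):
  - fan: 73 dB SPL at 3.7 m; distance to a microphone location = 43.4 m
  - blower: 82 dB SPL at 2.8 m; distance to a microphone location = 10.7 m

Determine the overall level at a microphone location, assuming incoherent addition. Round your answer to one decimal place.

First find each source's level at the receiver (point-source: −20·log₁₀(r/r_ref)), then combine on an intensity basis.
fan: 73 − 20·log₁₀(43.4/3.7) = 73 − 21.39 = 51.61 dB SPL.
blower: 82 − 20·log₁₀(10.7/2.8) = 82 − 11.64 = 70.36 dB SPL.
Σ 10^(L/10) = 1.100e+07 → L_total = 10·log₁₀(1.100e+07) = 70.41 dB SPL.

70.4 dB SPL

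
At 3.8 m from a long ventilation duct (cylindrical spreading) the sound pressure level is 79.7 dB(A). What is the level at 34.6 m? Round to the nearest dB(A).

70 dB(A)

Cylindrical spreading from a line source gives a 10·log₁₀(r₂/r₁) drop.
L₂ = 79.7 − 10·log₁₀(34.6/3.8) = 79.7 − 9.593 = 70.11 dB(A).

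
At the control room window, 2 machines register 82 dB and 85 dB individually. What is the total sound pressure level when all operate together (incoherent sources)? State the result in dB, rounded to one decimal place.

86.8 dB

For uncorrelated sources the intensities add, so convert each level to linear form, sum, and take 10·log₁₀ of the total.
Σ 10^(L/10) = 10^(82/10) + 10^(85/10) = 4.747e+08.
L_total = 10·log₁₀(4.747e+08) = 86.76 dB.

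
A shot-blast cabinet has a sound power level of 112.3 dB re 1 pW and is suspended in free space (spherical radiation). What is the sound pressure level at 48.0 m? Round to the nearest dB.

68 dB

L_p = L_w − 10·log₁₀(4π·r²) with r = 48.0 m.
4π·r² = 2.895e+04 m², 10·log₁₀ of that is 44.617 dB.
L_p = 112.3 − 44.617 = 67.68 dB.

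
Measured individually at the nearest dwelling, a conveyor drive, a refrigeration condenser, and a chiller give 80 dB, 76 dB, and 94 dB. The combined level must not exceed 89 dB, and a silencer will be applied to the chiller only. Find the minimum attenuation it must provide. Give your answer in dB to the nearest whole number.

6 dB

Everything except the chiller sums to 10^(80/10) + 10^(76/10) = 1.398e+08 in linear terms, 81.46 dB.
The limit corresponds to 10^(89/10) = 7.943e+08; subtracting the fixed part leaves 6.545e+08 for the chiller, i.e. 88.16 dB.
So the chiller must be reduced from 94 to 88.16 dB: IL = 5.84 dB.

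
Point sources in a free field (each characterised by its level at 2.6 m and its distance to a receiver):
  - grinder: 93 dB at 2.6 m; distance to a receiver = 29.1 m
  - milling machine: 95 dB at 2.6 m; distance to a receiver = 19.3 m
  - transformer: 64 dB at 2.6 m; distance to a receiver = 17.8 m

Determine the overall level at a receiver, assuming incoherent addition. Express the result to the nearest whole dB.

Apply inverse-square spreading to bring every level to the receiver, then sum 10^(L/10).
grinder: 93 − 20·log₁₀(29.1/2.6) = 93 − 20.98 = 72.02 dB.
milling machine: 95 − 20·log₁₀(19.3/2.6) = 95 − 17.41 = 77.59 dB.
transformer: 64 − 20·log₁₀(17.8/2.6) = 64 − 16.71 = 47.29 dB.
Σ 10^(L/10) = 7.337e+07 → L_total = 10·log₁₀(7.337e+07) = 78.66 dB.

79 dB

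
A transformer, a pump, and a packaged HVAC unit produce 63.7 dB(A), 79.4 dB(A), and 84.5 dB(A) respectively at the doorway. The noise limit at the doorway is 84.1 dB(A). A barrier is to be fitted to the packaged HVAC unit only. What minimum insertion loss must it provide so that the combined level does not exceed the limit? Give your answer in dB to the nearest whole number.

Fixed contribution from the other sources: Σ 10^(L/10) = 10^(63.7/10) + 10^(79.4/10) = 8.944e+07 (79.52 dB(A)).
The limit corresponds to 10^(84.1/10) = 2.570e+08; subtracting the fixed part leaves 1.676e+08 for the packaged HVAC unit, i.e. 82.24 dB(A).
Required insertion loss = 84.5 − 82.24 = 2.26 dB.

2 dB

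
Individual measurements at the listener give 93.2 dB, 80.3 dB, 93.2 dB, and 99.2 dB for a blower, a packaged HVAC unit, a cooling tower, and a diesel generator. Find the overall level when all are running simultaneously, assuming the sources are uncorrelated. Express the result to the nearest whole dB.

For uncorrelated sources the intensities add, so convert each level to linear form, sum, and take 10·log₁₀ of the total.
Σ 10^(L/10) = 10^(93.2/10) + 10^(80.3/10) + 10^(93.2/10) + 10^(99.2/10) = 1.260e+10.
L_total = 10·log₁₀(1.260e+10) = 101.00 dB.

101 dB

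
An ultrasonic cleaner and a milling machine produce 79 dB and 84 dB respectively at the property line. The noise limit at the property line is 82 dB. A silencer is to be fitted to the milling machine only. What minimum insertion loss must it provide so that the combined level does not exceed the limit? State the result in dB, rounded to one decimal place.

Everything except the milling machine sums to 10^(79/10) = 7.943e+07 in linear terms, 79.00 dB.
To meet 82 dB overall, the treated milling machine may contribute at most 10^(82/10) − 7.943e+07 = 7.906e+07, i.e. 78.98 dB.
So the milling machine must be reduced from 84 to 78.98 dB: IL = 5.02 dB.

5.0 dB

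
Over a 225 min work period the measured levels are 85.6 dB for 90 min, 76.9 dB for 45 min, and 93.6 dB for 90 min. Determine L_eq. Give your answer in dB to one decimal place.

The energy average is taken in the linear domain: L_eq = 10·log₁₀[(Σ tᵢ·10^(Lᵢ/10))/T], T = 225 min.
Σ tᵢ·10^(Lᵢ/10) = 90·10^(85.6/10) + 45·10^(76.9/10) + 90·10^(93.6/10) = 2.411e+11.
L_eq = 10·log₁₀(2.411e+11/225) = 90.30 dB.

90.3 dB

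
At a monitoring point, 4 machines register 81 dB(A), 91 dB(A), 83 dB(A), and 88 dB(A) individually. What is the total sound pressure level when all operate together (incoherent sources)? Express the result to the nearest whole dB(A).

For uncorrelated sources the intensities add, so convert each level to linear form, sum, and take 10·log₁₀ of the total.
Σ 10^(L/10) = 10^(81/10) + 10^(91/10) + 10^(83/10) + 10^(88/10) = 2.215e+09.
L_total = 10·log₁₀(2.215e+09) = 93.45 dB(A).

93 dB(A)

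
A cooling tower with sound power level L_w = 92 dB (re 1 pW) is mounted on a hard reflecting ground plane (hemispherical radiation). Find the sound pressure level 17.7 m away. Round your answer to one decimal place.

59.1 dB

Free-field hemispherical radiation: L_p = L_w − 10·log₁₀(2π·r²), r = 17.7 m.
2π·r² = 1968 m², 10·log₁₀ of that is 32.941 dB.
L_p = 92 − 32.941 = 59.06 dB.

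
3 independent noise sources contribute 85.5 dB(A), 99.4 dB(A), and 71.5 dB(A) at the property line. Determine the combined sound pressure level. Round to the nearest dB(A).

100 dB(A)

Incoherent sources combine by intensity addition: L_total = 10·log₁₀(Σ 10^(L_i/10)).
Σ 10^(L/10) = 10^(85.5/10) + 10^(99.4/10) + 10^(71.5/10) = 9.079e+09.
L_total = 10·log₁₀(9.079e+09) = 99.58 dB(A).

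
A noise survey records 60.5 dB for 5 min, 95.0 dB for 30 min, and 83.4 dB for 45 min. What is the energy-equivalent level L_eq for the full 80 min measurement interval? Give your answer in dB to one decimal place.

Weight each interval's intensity by its duration and average over T = 80 min:
Σ tᵢ·10^(Lᵢ/10) = 5·10^(60.5/10) + 30·10^(95.0/10) + 45·10^(83.4/10) = 1.047e+11.
L_eq = 10·log₁₀(1.047e+11/80) = 91.17 dB.

91.2 dB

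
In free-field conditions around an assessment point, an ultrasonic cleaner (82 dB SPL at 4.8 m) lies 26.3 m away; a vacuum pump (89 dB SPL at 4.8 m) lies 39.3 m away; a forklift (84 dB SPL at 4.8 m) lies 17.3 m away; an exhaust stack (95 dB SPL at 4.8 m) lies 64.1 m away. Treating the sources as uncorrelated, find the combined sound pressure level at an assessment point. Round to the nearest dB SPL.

Propagate each source to the receiver with L = L_ref − 20·log₁₀(r/r_ref), then add intensities.
ultrasonic cleaner: 82 − 20·log₁₀(26.3/4.8) = 82 − 14.77 = 67.23 dB SPL.
vacuum pump: 89 − 20·log₁₀(39.3/4.8) = 89 − 18.26 = 70.74 dB SPL.
forklift: 84 − 20·log₁₀(17.3/4.8) = 84 − 11.14 = 72.86 dB SPL.
exhaust stack: 95 − 20·log₁₀(64.1/4.8) = 95 − 22.51 = 72.49 dB SPL.
Σ 10^(L/10) = 5.420e+07 → L_total = 10·log₁₀(5.420e+07) = 77.34 dB SPL.

77 dB SPL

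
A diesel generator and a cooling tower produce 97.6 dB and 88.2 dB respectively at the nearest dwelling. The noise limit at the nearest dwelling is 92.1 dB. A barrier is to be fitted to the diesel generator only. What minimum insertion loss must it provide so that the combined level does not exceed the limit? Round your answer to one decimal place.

The untreated sources together contribute 10^(88.2/10) = 6.607e+08, i.e. 88.20 dB.
To meet 92.1 dB overall, the treated diesel generator may contribute at most 10^(92.1/10) − 6.607e+08 = 9.611e+08, i.e. 89.83 dB.
Required insertion loss = 97.6 − 89.83 = 7.77 dB.

7.8 dB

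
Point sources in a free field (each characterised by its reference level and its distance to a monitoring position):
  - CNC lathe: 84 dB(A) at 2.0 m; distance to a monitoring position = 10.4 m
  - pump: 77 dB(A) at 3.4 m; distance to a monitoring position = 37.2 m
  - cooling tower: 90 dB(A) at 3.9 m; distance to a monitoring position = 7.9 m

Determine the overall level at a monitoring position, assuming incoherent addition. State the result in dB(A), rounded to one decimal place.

84.0 dB(A)

Propagate each source to the receiver with L = L_ref − 20·log₁₀(r/r_ref), then add intensities.
CNC lathe: 84 − 20·log₁₀(10.4/2.0) = 84 − 14.32 = 69.68 dB(A).
pump: 77 − 20·log₁₀(37.2/3.4) = 77 − 20.78 = 56.22 dB(A).
cooling tower: 90 − 20·log₁₀(7.9/3.9) = 90 − 6.13 = 83.87 dB(A).
Σ 10^(L/10) = 2.534e+08 → L_total = 10·log₁₀(2.534e+08) = 84.04 dB(A).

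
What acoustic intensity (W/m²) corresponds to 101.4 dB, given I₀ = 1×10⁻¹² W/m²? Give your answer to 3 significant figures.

I/I₀ = 10^(101.4/10) = 1.38e+10, so I = 1.38e+10 × 10⁻¹² W/m².

0.0138 W/m²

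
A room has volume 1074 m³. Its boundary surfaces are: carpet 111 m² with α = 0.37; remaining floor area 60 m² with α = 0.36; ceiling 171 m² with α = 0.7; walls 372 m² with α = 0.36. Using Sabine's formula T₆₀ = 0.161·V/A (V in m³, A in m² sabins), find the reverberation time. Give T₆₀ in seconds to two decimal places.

0.55 s

A = Σ Sᵢαᵢ = 111·0.37 + 60·0.36 + 171·0.7 + 372·0.36 = 316.29 m².
T₆₀ = 0.161·V/A = 0.161·1074/316.29 = 0.547 s.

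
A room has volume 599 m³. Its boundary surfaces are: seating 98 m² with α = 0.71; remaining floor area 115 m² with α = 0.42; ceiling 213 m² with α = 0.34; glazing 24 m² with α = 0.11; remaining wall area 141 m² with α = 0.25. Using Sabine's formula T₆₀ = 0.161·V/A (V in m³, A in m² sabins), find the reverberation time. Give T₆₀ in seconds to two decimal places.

Total absorption A = 98·0.71 + 115·0.42 + 213·0.34 + 24·0.11 + 141·0.25 = 228.19 m² sabins.
T₆₀ = 0.161·V/A = 0.161·599/228.19 = 0.423 s.

0.42 s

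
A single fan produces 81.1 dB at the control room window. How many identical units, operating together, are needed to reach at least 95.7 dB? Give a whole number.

29

The shortfall is 95.7 − 81.1 = 14.6 dB, and N units add 10·log₁₀ N, so need 10·log₁₀ N ≥ 14.6.
N ≥ 10^(14.6/10) = 28.840, so N = 29.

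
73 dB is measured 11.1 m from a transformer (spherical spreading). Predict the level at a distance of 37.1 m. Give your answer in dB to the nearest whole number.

Spherical spreading from a point source gives a 20·log₁₀(r₂/r₁) drop.
L₂ = 73 − 20·log₁₀(37.1/11.1) = 73 − 10.481 = 62.52 dB.

63 dB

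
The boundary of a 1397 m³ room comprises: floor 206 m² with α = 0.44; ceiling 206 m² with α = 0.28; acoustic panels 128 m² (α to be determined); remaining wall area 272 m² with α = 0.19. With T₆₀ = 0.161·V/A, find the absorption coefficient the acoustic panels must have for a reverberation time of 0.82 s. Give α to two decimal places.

From T₆₀ = 0.161·V/A, the target T₆₀ = 0.82 s needs A = 0.161·1397/0.82 = 274.29 m².
Absorption from the other surfaces = 206·0.44 + 206·0.28 + 272·0.19 = 200.00 m², so the acoustic panels must supply 74.29 m² over 128 m².
α = 74.29/128 = 0.580.

0.58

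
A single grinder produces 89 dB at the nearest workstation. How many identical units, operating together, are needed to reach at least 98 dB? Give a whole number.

8

Need L₁ + 10·log₁₀ N ≥ 98, i.e. log₁₀ N ≥ 0.90.
N ≥ 10^(9.0/10) = 7.943, so N = 8.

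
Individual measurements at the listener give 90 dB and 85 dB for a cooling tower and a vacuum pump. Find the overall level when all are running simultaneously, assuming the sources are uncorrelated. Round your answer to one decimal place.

91.2 dB

For uncorrelated sources the intensities add, so convert each level to linear form, sum, and take 10·log₁₀ of the total.
Σ 10^(L/10) = 10^(90/10) + 10^(85/10) = 1.316e+09.
L_total = 10·log₁₀(1.316e+09) = 91.19 dB.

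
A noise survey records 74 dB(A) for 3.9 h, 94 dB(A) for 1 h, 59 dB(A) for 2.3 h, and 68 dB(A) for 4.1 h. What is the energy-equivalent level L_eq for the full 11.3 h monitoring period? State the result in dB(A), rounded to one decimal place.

83.7 dB(A)

L_eq = 10·log₁₀[(1/T)·Σ tᵢ·10^(Lᵢ/10)] with T = 11.3 h.
Σ tᵢ·10^(Lᵢ/10) = 3.9·10^(74/10) + 1·10^(94/10) + 2.3·10^(59/10) + 4.1·10^(68/10) = 2.638e+09.
L_eq = 10·log₁₀(2.638e+09/11.3) = 83.68 dB(A).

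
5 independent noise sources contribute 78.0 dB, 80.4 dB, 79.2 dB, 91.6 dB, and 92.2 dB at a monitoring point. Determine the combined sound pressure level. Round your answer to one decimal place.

For uncorrelated sources the intensities add, so convert each level to linear form, sum, and take 10·log₁₀ of the total.
Σ 10^(L/10) = 10^(78.0/10) + 10^(80.4/10) + 10^(79.2/10) + 10^(91.6/10) + 10^(92.2/10) = 3.361e+09.
L_total = 10·log₁₀(3.361e+09) = 95.26 dB.

95.3 dB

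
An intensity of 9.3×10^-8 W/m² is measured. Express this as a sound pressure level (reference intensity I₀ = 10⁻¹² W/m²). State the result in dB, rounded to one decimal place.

49.7 dB

L = 10·log₁₀(I/I₀) = 10·log₁₀(9.3×10^-8/10⁻¹²) = 10·log₁₀(9.3×10^4).
L = 10·(0.9685 + 4) = 49.68 dB.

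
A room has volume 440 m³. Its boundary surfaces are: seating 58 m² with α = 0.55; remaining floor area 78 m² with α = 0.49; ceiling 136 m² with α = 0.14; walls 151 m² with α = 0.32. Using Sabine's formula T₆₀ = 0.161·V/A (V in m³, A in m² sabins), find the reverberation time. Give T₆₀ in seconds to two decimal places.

0.52 s

Total absorption A = 58·0.55 + 78·0.49 + 136·0.14 + 151·0.32 = 137.48 m² sabins.
T₆₀ = 0.161 × 440 / 137.48 = 0.515 s.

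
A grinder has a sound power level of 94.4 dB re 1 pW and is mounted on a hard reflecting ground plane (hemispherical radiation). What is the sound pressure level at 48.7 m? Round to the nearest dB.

Free-field hemispherical radiation: L_p = L_w − 10·log₁₀(2π·r²), r = 48.7 m.
2π·r² = 1.49e+04 m², 10·log₁₀ of that is 41.732 dB.
L_p = 94.4 − 41.732 = 52.67 dB.

53 dB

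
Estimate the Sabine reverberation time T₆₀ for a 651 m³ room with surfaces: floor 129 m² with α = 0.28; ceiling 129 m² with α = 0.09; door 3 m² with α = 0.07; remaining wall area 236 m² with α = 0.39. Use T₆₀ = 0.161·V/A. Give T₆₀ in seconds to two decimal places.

A = Σ Sᵢαᵢ = 129·0.28 + 129·0.09 + 3·0.07 + 236·0.39 = 139.98 m².
T₆₀ = 0.161 × 651 / 139.98 = 0.749 s.

0.75 s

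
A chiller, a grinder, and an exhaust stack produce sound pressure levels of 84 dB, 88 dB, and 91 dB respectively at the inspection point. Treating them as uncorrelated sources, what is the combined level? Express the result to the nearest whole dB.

Incoherent sources combine by intensity addition: L_total = 10·log₁₀(Σ 10^(L_i/10)).
Σ 10^(L/10) = 10^(84/10) + 10^(88/10) + 10^(91/10) = 2.141e+09.
L_total = 10·log₁₀(2.141e+09) = 93.31 dB.

93 dB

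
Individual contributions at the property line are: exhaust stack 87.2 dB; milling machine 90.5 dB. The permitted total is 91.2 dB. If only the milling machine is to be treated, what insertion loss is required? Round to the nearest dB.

Fixed contribution from the other source: Σ 10^(L/10) = 10^(87.2/10) = 5.248e+08 (87.20 dB).
The limit corresponds to 10^(91.2/10) = 1.318e+09; subtracting the fixed part leaves 7.934e+08 for the milling machine, i.e. 89.00 dB.
Required insertion loss = 90.5 − 89.00 = 1.50 dB.

2 dB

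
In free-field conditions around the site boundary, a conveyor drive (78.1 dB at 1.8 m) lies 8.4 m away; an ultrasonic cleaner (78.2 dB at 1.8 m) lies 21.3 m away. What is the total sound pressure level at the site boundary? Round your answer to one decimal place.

First find each source's level at the receiver (point-source: −20·log₁₀(r/r_ref)), then combine on an intensity basis.
conveyor drive: 78.1 − 20·log₁₀(8.4/1.8) = 78.1 − 13.38 = 64.72 dB.
ultrasonic cleaner: 78.2 − 20·log₁₀(21.3/1.8) = 78.2 − 21.46 = 56.74 dB.
Σ 10^(L/10) = 3.437e+06 → L_total = 10·log₁₀(3.437e+06) = 65.36 dB.

65.4 dB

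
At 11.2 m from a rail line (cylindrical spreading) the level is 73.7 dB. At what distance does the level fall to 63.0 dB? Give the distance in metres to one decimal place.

Line-source spreading drops the level by 10·log₁₀(r₂/r₁); inverting, r₂/r₁ = 10^(ΔL/10).
r₂ = 11.2·10^((73.7−63.0)/10) = 11.2·10^(10.7/10) = 131.59 m.

131.6 m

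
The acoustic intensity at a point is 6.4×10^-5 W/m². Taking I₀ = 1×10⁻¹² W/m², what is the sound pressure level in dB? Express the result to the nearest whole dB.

78 dB

Dividing by I₀ shifts the exponent by 12: I/I₀ = 6.4×10^7.
L = 10·(0.8062 + 7) = 78.06 dB.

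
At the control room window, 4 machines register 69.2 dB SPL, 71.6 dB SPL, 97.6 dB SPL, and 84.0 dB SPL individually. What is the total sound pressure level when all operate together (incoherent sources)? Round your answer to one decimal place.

97.8 dB SPL

For uncorrelated sources the intensities add, so convert each level to linear form, sum, and take 10·log₁₀ of the total.
Σ 10^(L/10) = 10^(69.2/10) + 10^(71.6/10) + 10^(97.6/10) + 10^(84.0/10) = 6.028e+09.
L_total = 10·log₁₀(6.028e+09) = 97.80 dB SPL.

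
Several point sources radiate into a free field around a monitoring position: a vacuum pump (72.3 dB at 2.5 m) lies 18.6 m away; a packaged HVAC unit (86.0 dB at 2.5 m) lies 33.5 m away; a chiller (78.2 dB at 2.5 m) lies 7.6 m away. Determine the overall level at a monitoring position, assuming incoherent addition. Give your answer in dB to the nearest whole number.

Apply inverse-square spreading to bring every level to the receiver, then sum 10^(L/10).
vacuum pump: 72.3 − 20·log₁₀(18.6/2.5) = 72.3 − 17.43 = 54.87 dB.
packaged HVAC unit: 86.0 − 20·log₁₀(33.5/2.5) = 86.0 − 22.54 = 63.46 dB.
chiller: 78.2 − 20·log₁₀(7.6/2.5) = 78.2 − 9.66 = 68.54 dB.
Σ 10^(L/10) = 9.673e+06 → L_total = 10·log₁₀(9.673e+06) = 69.86 dB.

70 dB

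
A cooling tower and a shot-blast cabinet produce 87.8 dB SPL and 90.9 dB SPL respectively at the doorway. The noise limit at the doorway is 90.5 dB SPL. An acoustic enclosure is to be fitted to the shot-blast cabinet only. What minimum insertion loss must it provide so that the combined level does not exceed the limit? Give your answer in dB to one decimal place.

3.7 dB

The untreated sources together contribute 10^(87.8/10) = 6.026e+08, i.e. 87.80 dB SPL.
To meet 90.5 dB SPL overall, the treated shot-blast cabinet may contribute at most 10^(90.5/10) − 6.026e+08 = 5.195e+08, i.e. 87.16 dB SPL.
So the shot-blast cabinet must be reduced from 90.9 to 87.16 dB SPL: IL = 3.74 dB.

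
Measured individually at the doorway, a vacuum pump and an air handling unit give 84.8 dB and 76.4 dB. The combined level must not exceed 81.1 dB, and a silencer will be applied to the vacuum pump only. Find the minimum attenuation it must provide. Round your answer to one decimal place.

Fixed contribution from the other source: Σ 10^(L/10) = 10^(76.4/10) = 4.365e+07 (76.40 dB).
The limit corresponds to 10^(81.1/10) = 1.288e+08; subtracting the fixed part leaves 8.517e+07 for the vacuum pump, i.e. 79.30 dB.
Required insertion loss = 84.8 − 79.30 = 5.50 dB.

5.5 dB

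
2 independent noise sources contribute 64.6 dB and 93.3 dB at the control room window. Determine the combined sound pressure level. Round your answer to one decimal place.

93.3 dB

Incoherent sources combine by intensity addition: L_total = 10·log₁₀(Σ 10^(L_i/10)).
Σ 10^(L/10) = 10^(64.6/10) + 10^(93.3/10) = 2.141e+09.
L_total = 10·log₁₀(2.141e+09) = 93.31 dB.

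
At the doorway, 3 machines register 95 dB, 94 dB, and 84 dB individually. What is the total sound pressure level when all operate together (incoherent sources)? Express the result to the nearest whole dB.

Incoherent sources combine by intensity addition: L_total = 10·log₁₀(Σ 10^(L_i/10)).
Σ 10^(L/10) = 10^(95/10) + 10^(94/10) + 10^(84/10) = 5.925e+09.
L_total = 10·log₁₀(5.925e+09) = 97.73 dB.

98 dB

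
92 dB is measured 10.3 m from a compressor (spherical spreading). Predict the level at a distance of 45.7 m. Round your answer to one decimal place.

79.1 dB

For a point source, L₂ = L₁ − 20·log₁₀(r₂/r₁).
L₂ = 92 − 20·log₁₀(45.7/10.3) = 92 − 12.942 = 79.06 dB.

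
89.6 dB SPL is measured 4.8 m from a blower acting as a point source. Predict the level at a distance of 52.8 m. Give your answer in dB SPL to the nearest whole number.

69 dB SPL

Point-source attenuation: ΔL = 20·log₁₀(r₂/r₁) = 20·log₁₀(52.8/4.8) = 20.828 dB.
L₂ = 89.6 − 20·log₁₀(52.8/4.8) = 89.6 − 20.828 = 68.77 dB SPL.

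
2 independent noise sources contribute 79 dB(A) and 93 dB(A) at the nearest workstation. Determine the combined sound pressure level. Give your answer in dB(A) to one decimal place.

93.2 dB(A)

For uncorrelated sources the intensities add, so convert each level to linear form, sum, and take 10·log₁₀ of the total.
Σ 10^(L/10) = 10^(79/10) + 10^(93/10) = 2.075e+09.
L_total = 10·log₁₀(2.075e+09) = 93.17 dB(A).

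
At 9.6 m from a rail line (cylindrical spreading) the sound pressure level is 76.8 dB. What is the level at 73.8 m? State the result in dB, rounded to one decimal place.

For a line source, L₂ = L₁ − 10·log₁₀(r₂/r₁).
L₂ = 76.8 − 10·log₁₀(73.8/9.6) = 76.8 − 8.858 = 67.94 dB.

67.9 dB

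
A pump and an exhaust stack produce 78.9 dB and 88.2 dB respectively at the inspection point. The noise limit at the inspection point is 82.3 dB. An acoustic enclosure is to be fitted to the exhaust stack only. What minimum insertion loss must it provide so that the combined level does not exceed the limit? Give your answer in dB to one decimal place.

8.6 dB

The untreated sources together contribute 10^(78.9/10) = 7.762e+07, i.e. 78.90 dB.
To meet 82.3 dB overall, the treated exhaust stack may contribute at most 10^(82.3/10) − 7.762e+07 = 9.220e+07, i.e. 79.65 dB.
Required insertion loss = 88.2 − 79.65 = 8.55 dB.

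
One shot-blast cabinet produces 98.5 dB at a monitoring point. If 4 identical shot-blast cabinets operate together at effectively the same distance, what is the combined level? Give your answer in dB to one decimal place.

104.5 dB

With 4 equal, uncorrelated contributions the intensity is 4× that of one unit, giving a rise of 10·log₁₀ 4.
L_total = 98.5 + 10·log₁₀(4) = 98.5 + 6.021 = 104.52 dB.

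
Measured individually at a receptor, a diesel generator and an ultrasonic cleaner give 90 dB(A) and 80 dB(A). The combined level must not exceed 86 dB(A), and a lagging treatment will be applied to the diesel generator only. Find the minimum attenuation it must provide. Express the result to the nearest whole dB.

Everything except the diesel generator sums to 10^(80/10) = 1.000e+08 in linear terms, 80.00 dB(A).
The limit corresponds to 10^(86/10) = 3.981e+08; subtracting the fixed part leaves 2.981e+08 for the diesel generator, i.e. 84.74 dB(A).
So the diesel generator must be reduced from 90 to 84.74 dB(A): IL = 5.26 dB.

5 dB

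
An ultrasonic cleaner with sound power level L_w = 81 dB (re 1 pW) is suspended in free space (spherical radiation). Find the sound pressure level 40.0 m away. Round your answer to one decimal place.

38.0 dB

Free-field spherical radiation: L_p = L_w − 10·log₁₀(4π·r²), r = 40.0 m.
4π·r² = 2.011e+04 m², 10·log₁₀ of that is 43.033 dB.
L_p = 81 − 43.033 = 37.97 dB.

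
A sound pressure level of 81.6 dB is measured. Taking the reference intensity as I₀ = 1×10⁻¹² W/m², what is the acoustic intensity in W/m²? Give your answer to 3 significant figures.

0.000145 W/m²

I/I₀ = 10^(81.6/10) = 1.445e+08, so I = 1.445e+08 × 10⁻¹² W/m².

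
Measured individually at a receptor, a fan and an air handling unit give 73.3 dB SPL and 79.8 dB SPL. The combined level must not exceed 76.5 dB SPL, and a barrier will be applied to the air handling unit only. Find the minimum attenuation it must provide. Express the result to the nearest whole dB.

6 dB

Fixed contribution from the other source: Σ 10^(L/10) = 10^(73.3/10) = 2.138e+07 (73.30 dB SPL).
To meet 76.5 dB SPL overall, the treated air handling unit may contribute at most 10^(76.5/10) − 2.138e+07 = 2.329e+07, i.e. 73.67 dB SPL.
So the air handling unit must be reduced from 79.8 to 73.67 dB SPL: IL = 6.13 dB.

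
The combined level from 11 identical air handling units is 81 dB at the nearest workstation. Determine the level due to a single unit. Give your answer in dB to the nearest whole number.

11 equal contributions raise the level by 10·log₁₀ 11 = 10.414 dB, so each unit alone gives 81 − 10.414.

71 dB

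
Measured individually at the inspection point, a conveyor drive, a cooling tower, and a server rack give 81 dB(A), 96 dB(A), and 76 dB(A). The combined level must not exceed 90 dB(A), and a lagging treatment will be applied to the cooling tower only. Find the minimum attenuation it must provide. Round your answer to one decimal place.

6.8 dB

Everything except the cooling tower sums to 10^(81/10) + 10^(76/10) = 1.657e+08 in linear terms, 82.19 dB(A).
To meet 90 dB(A) overall, the treated cooling tower may contribute at most 10^(90/10) − 1.657e+08 = 8.343e+08, i.e. 89.21 dB(A).
So the cooling tower must be reduced from 96 to 89.21 dB(A): IL = 6.79 dB.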